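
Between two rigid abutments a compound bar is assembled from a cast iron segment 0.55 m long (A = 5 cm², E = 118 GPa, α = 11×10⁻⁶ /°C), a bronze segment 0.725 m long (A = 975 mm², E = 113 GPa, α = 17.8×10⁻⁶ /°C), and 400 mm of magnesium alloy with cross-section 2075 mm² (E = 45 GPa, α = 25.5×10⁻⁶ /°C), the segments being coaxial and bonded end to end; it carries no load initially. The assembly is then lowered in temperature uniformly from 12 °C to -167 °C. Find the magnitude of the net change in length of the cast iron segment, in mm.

If the supports were absent, the total length change would be Σ αᵢΔT Lᵢ = 11×10⁻⁶×179×550 + 17.8×10⁻⁶×179×725 + 25.5×10⁻⁶×179×400 = 5.219 mm.
The rigid supports impose zero overall length change; the single axial force P common to all segments must satisfy P Σ Lᵢ/(AᵢEᵢ) = δ_free.
The series flexibility is Σ Lᵢ/(AᵢEᵢ) = 550/(500×118×10³) + 725/(975×113×10³) + 400/(2075×45×10³) = 2.019×10⁻⁵ mm/N.
So P = 5.219 / 2.019×10⁻⁵ = 258.5 kN, tensile.
For the cast iron segment, free thermal change = 11×10⁻⁶×179×550 = 1.083 mm and elastic change from P = 258500×550/(500×118×10³) = 2.41 mm; these oppose, so the net change is 1.33 mm (segment lengthens).

|ΔL| ≈ 1.33 mm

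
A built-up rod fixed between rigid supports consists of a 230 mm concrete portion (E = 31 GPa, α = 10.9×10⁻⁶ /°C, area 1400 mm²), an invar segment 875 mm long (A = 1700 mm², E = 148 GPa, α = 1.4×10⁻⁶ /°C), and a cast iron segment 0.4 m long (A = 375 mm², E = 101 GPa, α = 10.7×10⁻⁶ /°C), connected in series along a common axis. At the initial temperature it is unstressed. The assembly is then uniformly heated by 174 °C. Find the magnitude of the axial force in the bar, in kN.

P ≈ 72.1 kN (compressive)

If the supports were absent, the total length change would be Σ αᵢΔT Lᵢ = 10.9×10⁻⁶×174×230 + 1.4×10⁻⁶×174×875 + 10.7×10⁻⁶×174×400 = 1.394 mm.
The walls prevent any net length change, so an axial force P (same in every segment) develops. Compatibility: P · Σ Lᵢ/(AᵢEᵢ) = δ_free.
The series flexibility is Σ Lᵢ/(AᵢEᵢ) = 230/(1400×31×10³) + 875/(1700×148×10³) + 400/(375×101×10³) = 1.934×10⁻⁵ mm/N.
So P = 1.394 / 1.934×10⁻⁵ = 72.09 kN, compressive.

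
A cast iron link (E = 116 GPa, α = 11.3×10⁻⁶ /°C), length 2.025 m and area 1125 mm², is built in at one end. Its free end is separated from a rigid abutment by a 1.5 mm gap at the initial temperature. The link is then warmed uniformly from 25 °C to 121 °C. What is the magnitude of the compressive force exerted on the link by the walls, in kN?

P ≈ 44.9 kN

Unrestrained expansion: δ_free = αΔT L = 11.3×10⁻⁶ × 96 × 2025 = 2.197 mm.
The gap closes (δ_free > 1.5 mm) and the wall then resists a further 2.197 − 1.5 = 0.6967 mm of expansion.
Compatibility: PL/(AE) = 0.6967 mm, so σ = P/A = E × (0.6967/2025) = 39.91 MPa.
Force on the wall = σA = 39.91 × 1125 mm² = 44.9 kN.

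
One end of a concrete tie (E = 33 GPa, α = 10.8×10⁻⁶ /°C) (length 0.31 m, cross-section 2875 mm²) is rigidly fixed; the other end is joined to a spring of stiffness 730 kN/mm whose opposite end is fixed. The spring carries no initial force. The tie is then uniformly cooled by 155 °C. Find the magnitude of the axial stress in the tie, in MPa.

σ ≈ 38.9 MPa (tensile)

If the spring were absent the tie would shorten by αΔT L = 10.8×10⁻⁶ × 155 × 310 = 0.5189 mm.
With a force P in the spring, the elastic change of the tie is PL/(AE) and that of the spring is P/k; compatibility requires their sum to equal δ_free.
P [ L/(AE) + 1/k ] = δ_free → P [ 310/(2875×33×10³) + 1/(730×10³) ] = 0.5189.
P = 0.5189 / 4.637×10⁻⁶ = 111900 N.
σ = P/A = 111900/2875 = 38.92 MPa.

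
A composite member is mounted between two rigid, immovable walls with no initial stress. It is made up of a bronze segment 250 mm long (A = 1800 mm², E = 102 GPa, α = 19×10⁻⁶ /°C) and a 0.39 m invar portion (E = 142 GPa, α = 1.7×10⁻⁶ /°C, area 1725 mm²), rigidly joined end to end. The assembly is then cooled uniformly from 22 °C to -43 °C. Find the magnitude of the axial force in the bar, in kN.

If the supports were absent, the total length change would be Σ αᵢΔT Lᵢ = 19×10⁻⁶×65×250 + 1.7×10⁻⁶×65×390 = 0.3518 mm.
Since the ends are fixed, an axial force P builds up, equal in every segment, with P · Σ Lᵢ/(AᵢEᵢ) = δ_free.
Σ Lᵢ/(AᵢEᵢ) = 250/(1800×102×10³) + 390/(1725×142×10³) = 2.954×10⁻⁶ mm/N.
P = 0.3518 / 2.954×10⁻⁶ = 119100 N = 119.1 kN, tensile.

P ≈ 119 kN (tensile)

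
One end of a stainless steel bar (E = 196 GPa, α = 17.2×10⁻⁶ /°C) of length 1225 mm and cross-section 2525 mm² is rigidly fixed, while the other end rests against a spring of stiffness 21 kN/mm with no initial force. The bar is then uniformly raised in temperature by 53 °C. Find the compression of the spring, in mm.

The unrestrained thermal change is αΔT L = 17.2×10⁻⁶ × 53 × 1225 = 1.117 mm.
With a force P in the spring, the elastic change of the bar is PL/(AE) and that of the spring is P/k; compatibility requires their sum to equal δ_free.
P [ L/(AE) + 1/k ] = δ_free → P [ 1225/(2525×196×10³) + 1/(21×10³) ] = 1.117.
P = 1.117 / 5.009×10⁻⁵ = 22290 N.
Spring compression = P/k = 22290/(21×10³) = 1.062 mm.

δ ≈ 1.06 mm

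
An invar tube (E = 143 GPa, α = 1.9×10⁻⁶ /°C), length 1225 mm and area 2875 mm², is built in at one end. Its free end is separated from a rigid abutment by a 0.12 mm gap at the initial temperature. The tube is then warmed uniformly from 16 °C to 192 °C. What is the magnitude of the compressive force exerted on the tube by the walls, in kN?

P ≈ 97.2 kN

Free thermal elongation = αΔT L = 1.9×10⁻⁶ × 176 × 1225 = 0.4096 mm.
This exceeds the 0.12 mm gap, so the wall pushes back. The portion of expansion that must be recovered elastically is δ_free − gap = 0.4096 − 0.12 = 0.2896 mm.
So σ = E(δ_free − g)/L = 143×10³ × 0.2896/1225 = 33.81 MPa.
Force on the wall = σA = 33.81 × 2875 mm² = 97.21 kN.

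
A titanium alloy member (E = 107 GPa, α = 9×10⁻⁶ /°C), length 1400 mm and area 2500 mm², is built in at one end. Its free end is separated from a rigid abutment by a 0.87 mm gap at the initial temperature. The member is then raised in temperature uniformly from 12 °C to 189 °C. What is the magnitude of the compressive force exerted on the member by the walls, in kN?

Unrestrained expansion: δ_free = αΔT L = 9×10⁻⁶ × 177 × 1400 = 2.23 mm.
After closing the 0.87 mm clearance, 2.23 − 0.87 = 1.36 mm of expansion remains to be suppressed by the wall.
So σ = E(δ_free − g)/L = 107×10³ × 1.36/1400 = 104 MPa.
P = σA = 104 × 2500 = 259.9 kN.

P ≈ 260 kN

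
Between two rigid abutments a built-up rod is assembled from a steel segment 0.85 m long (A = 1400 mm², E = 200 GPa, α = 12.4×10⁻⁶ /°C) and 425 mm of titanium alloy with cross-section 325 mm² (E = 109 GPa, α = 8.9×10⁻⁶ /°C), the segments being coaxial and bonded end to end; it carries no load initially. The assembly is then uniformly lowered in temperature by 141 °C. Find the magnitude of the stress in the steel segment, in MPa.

With the walls removed the bar would change length by δ_free = Σ αᵢΔT Lᵢ = 12.4×10⁻⁶×141×850 + 8.9×10⁻⁶×141×425 = 2.019 mm.
Since the ends are fixed, an axial force P builds up, equal in every segment, with P · Σ Lᵢ/(AᵢEᵢ) = δ_free.
Σ Lᵢ/(AᵢEᵢ) = 850/(1400×200×10³) + 425/(325×109×10³) = 1.503×10⁻⁵ mm/N.
So P = 2.019 / 1.503×10⁻⁵ = 134.3 kN, tensile.
σ_{steel} = P / A = 134300 / 1400 = 95.95 MPa.

σ ≈ 96 MPa (tensile)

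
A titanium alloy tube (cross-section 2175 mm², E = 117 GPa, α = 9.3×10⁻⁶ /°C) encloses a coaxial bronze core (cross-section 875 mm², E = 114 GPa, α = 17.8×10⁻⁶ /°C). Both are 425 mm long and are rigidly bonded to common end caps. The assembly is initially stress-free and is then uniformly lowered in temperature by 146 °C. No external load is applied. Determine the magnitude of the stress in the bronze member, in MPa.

σ ≈ 102 MPa (tensile)

Equilibrium of a rigid end plate with no external load gives equal and opposite internal forces ±P in the two members. Since α_{bronze} > α_{titanium alloy}, cooling drives the bronze into tension and the titanium alloy into compression.
Compatibility of the two members (thermal + elastic change equal): (α₁ − α₂)ΔT = P·[1/(A₁E₁) + 1/(A₂E₂)].
|α₁ − α₂|·ΔT = 8.5×10⁻⁶ × 146 = 0.001241.
1/(A₁E₁) + 1/(A₂E₂) = 1/(2175×117×10³) + 1/(875×114×10³) = 1.395×10⁻⁸ N⁻¹.
P = 0.001241 / 1.395×10⁻⁸ = 88930 N = 88.93 kN.
σ_{bronze} = P/A₂ = 88930/875 = 101.6 MPa, tensile.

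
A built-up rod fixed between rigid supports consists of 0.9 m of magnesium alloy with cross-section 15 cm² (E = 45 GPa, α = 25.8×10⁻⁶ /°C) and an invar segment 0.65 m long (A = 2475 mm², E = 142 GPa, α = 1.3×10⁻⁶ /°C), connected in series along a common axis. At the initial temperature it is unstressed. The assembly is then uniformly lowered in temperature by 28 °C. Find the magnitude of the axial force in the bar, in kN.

Free thermal contraction of the whole bar: Σ αᵢΔT Lᵢ = 25.8×10⁻⁶×28×900 + 1.3×10⁻⁶×28×650 = 0.6738 mm.
Since the ends are fixed, an axial force P builds up, equal in every segment, with P · Σ Lᵢ/(AᵢEᵢ) = δ_free.
The series flexibility is Σ Lᵢ/(AᵢEᵢ) = 900/(1500×45×10³) + 650/(2475×142×10³) = 1.518×10⁻⁵ mm/N.
P = 0.6738 / 1.518×10⁻⁵ = 44380 N = 44.38 kN, tensile.

P ≈ 44.4 kN (tensile)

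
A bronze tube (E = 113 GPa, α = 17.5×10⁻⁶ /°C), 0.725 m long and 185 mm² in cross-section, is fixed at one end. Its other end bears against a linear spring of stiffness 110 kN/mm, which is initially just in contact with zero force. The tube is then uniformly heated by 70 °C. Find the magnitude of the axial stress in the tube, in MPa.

Free thermal expansion: δ_free = αΔT L = 17.5×10⁻⁶ × 70 × 725 = 0.8881 mm.
Let P be the compressive force at the spring. The tube shortens elastically by PL/(AE) and the spring compresses by P/k; together these equal δ_free.
So P = δ_free / [L/(AE) + 1/k] = 0.8881 / [ 725/(185×113×10³) + 1/(110×10³) ].
P = 0.8881 / 4.377×10⁻⁵ = 20290 N.
σ = P/A = 20290/185 = 109.7 MPa.

σ ≈ 110 MPa (compressive)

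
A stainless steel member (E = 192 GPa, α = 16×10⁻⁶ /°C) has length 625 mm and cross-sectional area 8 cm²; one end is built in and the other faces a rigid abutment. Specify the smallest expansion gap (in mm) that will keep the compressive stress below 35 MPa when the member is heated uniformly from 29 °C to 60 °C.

With no wall the member would lengthen by αΔT L = 16×10⁻⁶ × 31 × 625 = 0.31 mm.
At the allowable stress the elastic shortening the wall may impose is σL/E = 35 × 625 / (192×10³) = 0.1139 mm.
So the gap has to take up the difference, g_min = δ_free − σL/E = 0.31 − 0.1139 = 0.1961 mm.

g ≈ 0.196 mm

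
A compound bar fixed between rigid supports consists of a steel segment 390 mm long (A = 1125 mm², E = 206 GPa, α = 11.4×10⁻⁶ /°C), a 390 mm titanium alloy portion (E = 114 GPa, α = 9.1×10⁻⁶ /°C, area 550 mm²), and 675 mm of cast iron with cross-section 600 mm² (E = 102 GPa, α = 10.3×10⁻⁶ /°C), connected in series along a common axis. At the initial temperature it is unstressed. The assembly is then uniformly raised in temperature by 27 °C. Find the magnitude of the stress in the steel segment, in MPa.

With the walls removed the bar would change length by δ_free = Σ αᵢΔT Lᵢ = 11.4×10⁻⁶×27×390 + 9.1×10⁻⁶×27×390 + 10.3×10⁻⁶×27×675 = 0.4036 mm.
Since the ends are fixed, an axial force P builds up, equal in every segment, with P · Σ Lᵢ/(AᵢEᵢ) = δ_free.
The series flexibility is Σ Lᵢ/(AᵢEᵢ) = 390/(1125×206×10³) + 390/(550×114×10³) + 675/(600×102×10³) = 1.893×10⁻⁵ mm/N.
So P = 0.4036 / 1.893×10⁻⁵ = 21.32 kN, compressive.
σ_{steel} = P / A = 21320 / 1125 = 18.95 MPa.

σ ≈ 18.9 MPa (compressive)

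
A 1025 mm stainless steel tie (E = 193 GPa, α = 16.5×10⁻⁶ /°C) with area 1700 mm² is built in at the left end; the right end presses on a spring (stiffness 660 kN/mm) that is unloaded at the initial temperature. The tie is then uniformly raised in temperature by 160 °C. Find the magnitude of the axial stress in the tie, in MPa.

σ ≈ 343 MPa (compressive)

The unrestrained thermal change is αΔT L = 16.5×10⁻⁶ × 160 × 1025 = 2.706 mm.
With a force P in the spring, the elastic change of the tie is PL/(AE) and that of the spring is P/k; compatibility requires their sum to equal δ_free.
So P = δ_free / [L/(AE) + 1/k] = 2.706 / [ 1025/(1700×193×10³) + 1/(660×10³) ].
P = 2.706 / 4.639×10⁻⁶ = 583300 N.
σ = P/A = 583300/1700 = 343.1 MPa.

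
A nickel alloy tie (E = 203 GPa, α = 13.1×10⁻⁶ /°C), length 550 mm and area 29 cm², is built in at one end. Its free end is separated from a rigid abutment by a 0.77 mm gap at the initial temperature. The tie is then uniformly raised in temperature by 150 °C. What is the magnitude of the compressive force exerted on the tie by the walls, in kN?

P ≈ 333 kN

Free thermal elongation = αΔT L = 13.1×10⁻⁶ × 150 × 550 = 1.081 mm.
After closing the 0.77 mm clearance, 1.081 − 0.77 = 0.3107 mm of expansion remains to be suppressed by the wall.
Compatibility: PL/(AE) = 0.3107 mm, so σ = P/A = E × (0.3107/550) = 114.7 MPa.
P = σA = 114.7 × 2900 = 332.6 kN.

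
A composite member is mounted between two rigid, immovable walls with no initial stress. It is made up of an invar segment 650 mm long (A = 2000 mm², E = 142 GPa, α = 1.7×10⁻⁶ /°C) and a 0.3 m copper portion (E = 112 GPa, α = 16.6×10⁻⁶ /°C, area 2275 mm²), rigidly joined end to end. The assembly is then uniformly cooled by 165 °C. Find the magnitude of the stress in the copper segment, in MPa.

With the walls removed the bar would change length by δ_free = Σ αᵢΔT Lᵢ = 1.7×10⁻⁶×165×650 + 16.6×10⁻⁶×165×300 = 1.004 mm.
Since the ends are fixed, an axial force P builds up, equal in every segment, with P · Σ Lᵢ/(AᵢEᵢ) = δ_free.
The series flexibility is Σ Lᵢ/(AᵢEᵢ) = 650/(2000×142×10³) + 300/(2275×112×10³) = 3.466×10⁻⁶ mm/N.
Hence P = δ_free / Σ(L/AE) = 1.004/3.466×10⁻⁶ = 289.7 kN (tensile).
σ_{copper} = P / A = 289700 / 2275 = 127.3 MPa.

σ ≈ 127 MPa (tensile)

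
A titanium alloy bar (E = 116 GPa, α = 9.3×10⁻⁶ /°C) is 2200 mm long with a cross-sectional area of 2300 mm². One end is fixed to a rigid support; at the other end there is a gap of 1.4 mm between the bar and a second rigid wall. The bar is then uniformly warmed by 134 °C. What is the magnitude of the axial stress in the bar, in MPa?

σ ≈ 70.7 MPa (compressive)

Free thermal elongation = αΔT L = 9.3×10⁻⁶ × 134 × 2200 = 2.742 mm.
After closing the 1.4 mm clearance, 2.742 − 1.4 = 1.342 mm of expansion remains to be suppressed by the wall.
That suppressed elongation corresponds to σ = E·Δ/L = 116×10³ × 1.342/2200 = 70.74 MPa.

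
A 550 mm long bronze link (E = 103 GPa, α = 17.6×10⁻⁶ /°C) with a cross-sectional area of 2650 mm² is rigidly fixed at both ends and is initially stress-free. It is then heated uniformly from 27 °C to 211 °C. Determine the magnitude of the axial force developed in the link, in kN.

P ≈ 884 kN (compressive)

Full restraint means ε = 0, so the stress is σ = EαΔT = 103×10³ × 17.6×10⁻⁶ × 184 = 333.6 MPa.
Axial force P = σA = 333.6 × 2650 = 883900 N = 883.9 kN, compressive.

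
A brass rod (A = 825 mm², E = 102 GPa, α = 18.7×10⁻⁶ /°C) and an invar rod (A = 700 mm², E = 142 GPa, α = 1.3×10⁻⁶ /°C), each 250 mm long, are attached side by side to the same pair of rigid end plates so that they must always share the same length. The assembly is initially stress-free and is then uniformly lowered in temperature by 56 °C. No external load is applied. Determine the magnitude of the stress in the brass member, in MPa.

σ ≈ 53.8 MPa (tensile)

Equilibrium of a rigid end plate with no external load gives equal and opposite internal forces ±P in the two members. Since α_{brass} > α_{invar}, cooling drives the brass into tension and the invar into compression.
Setting the final lengths equal and cancelling L: (α₁ − α₂)ΔT = P/(A₁E₁) + P/(A₂E₂).
|α₁ − α₂|·ΔT = 17.4×10⁻⁶ × 56 = 0.0009744.
1/(A₁E₁) + 1/(A₂E₂) = 1/(825×102×10³) + 1/(700×142×10³) = 2.194×10⁻⁸ N⁻¹.
P = 0.0009744 / 2.194×10⁻⁸ = 44400 N = 44.4 kN.
σ_{brass} = P/A₁ = 44400/825 = 53.82 MPa, tensile.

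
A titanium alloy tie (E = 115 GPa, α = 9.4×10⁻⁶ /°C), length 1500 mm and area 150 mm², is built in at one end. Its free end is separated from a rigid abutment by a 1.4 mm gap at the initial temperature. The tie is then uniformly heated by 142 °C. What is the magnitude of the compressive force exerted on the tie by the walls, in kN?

P ≈ 6.93 kN

If the wall were absent the tie would grow by αΔT L = 9.4×10⁻⁶ × 142 × 1500 = 2.002 mm.
After closing the 1.4 mm clearance, 2.002 − 1.4 = 0.6022 mm of expansion remains to be suppressed by the wall.
So σ = E(δ_free − g)/L = 115×10³ × 0.6022/1500 = 46.17 MPa.
P = σA = 46.17 × 150 = 6.925 kN.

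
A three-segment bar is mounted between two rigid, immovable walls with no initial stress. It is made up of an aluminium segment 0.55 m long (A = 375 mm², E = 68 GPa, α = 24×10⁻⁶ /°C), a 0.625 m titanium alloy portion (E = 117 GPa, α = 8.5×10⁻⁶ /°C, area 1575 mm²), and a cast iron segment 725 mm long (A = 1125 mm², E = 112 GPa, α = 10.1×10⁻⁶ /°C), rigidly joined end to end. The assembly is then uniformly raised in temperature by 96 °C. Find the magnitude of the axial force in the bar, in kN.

P ≈ 80.7 kN (compressive)

Free thermal expansion of the whole bar: Σ αᵢΔT Lᵢ = 24×10⁻⁶×96×550 + 8.5×10⁻⁶×96×625 + 10.1×10⁻⁶×96×725 = 2.48 mm.
The walls prevent any net length change, so an axial force P (same in every segment) develops. Compatibility: P · Σ Lᵢ/(AᵢEᵢ) = δ_free.
The series flexibility is Σ Lᵢ/(AᵢEᵢ) = 550/(375×68×10³) + 625/(1575×117×10³) + 725/(1125×112×10³) = 3.071×10⁻⁵ mm/N.
Hence P = δ_free / Σ(L/AE) = 2.48/3.071×10⁻⁵ = 80.75 kN (compressive).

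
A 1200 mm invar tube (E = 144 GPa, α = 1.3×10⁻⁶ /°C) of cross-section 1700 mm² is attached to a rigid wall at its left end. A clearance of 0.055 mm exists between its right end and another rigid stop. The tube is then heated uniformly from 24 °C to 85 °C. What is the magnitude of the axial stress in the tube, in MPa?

σ ≈ 4.82 MPa (compressive)

Free thermal elongation = αΔT L = 1.3×10⁻⁶ × 61 × 1200 = 0.09516 mm.
After closing the 0.055 mm clearance, 0.09516 − 0.055 = 0.04016 mm of expansion remains to be suppressed by the wall.
That suppressed elongation corresponds to σ = E·Δ/L = 144×10³ × 0.04016/1200 = 4.819 MPa.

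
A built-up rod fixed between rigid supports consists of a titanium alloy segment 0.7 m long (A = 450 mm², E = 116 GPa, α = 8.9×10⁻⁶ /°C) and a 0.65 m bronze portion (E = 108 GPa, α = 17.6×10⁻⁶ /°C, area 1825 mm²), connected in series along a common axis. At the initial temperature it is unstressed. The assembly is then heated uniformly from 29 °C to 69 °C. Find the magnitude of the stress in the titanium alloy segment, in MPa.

Free thermal expansion of the whole bar: Σ αᵢΔT Lᵢ = 8.9×10⁻⁶×40×700 + 17.6×10⁻⁶×40×650 = 0.7068 mm.
Since the ends are fixed, an axial force P builds up, equal in every segment, with P · Σ Lᵢ/(AᵢEᵢ) = δ_free.
Σ Lᵢ/(AᵢEᵢ) = 700/(450×116×10³) + 650/(1825×108×10³) = 1.671×10⁻⁵ mm/N.
P = 0.7068 / 1.671×10⁻⁵ = 42300 N = 42.3 kN, compressive.
σ_{titanium alloy} = P / A = 42300 / 450 = 94.01 MPa.

σ ≈ 94 MPa (compressive)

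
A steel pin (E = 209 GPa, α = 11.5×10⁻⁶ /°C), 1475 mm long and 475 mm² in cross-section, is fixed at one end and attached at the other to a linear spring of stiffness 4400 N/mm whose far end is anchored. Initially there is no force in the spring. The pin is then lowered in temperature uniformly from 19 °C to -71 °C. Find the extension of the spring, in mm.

δ ≈ 1.43 mm

If the spring were absent the pin would shorten by αΔT L = 11.5×10⁻⁶ × 90 × 1475 = 1.527 mm.
With a force P in the spring, the elastic change of the pin is PL/(AE) and that of the spring is P/k; compatibility requires their sum to equal δ_free.
P [ L/(AE) + 1/k ] = δ_free → P [ 1475/(475×209×10³) + 1/(4400) ] = 1.527.
P = 1.527 / 0.0002421 = 6305 N.
Spring extension = P/k = 6305/(4400) = 1.433 mm.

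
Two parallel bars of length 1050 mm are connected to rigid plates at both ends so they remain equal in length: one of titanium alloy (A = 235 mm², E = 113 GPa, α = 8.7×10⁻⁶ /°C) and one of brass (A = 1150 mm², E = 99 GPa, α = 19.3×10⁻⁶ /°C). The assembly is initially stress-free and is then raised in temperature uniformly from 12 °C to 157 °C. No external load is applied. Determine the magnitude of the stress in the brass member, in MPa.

σ ≈ 28.8 MPa (compressive)

Both members must finish at the same length. With the larger α, the brass tends to over-expand; the plates restrain it, putting the brass in compression and the titanium alloy in tension. With no external load the two internal forces are equal and opposite, magnitude P.
Compatibility of the two members (thermal + elastic change equal): (α₁ − α₂)ΔT = P·[1/(A₁E₁) + 1/(A₂E₂)].
|α₁ − α₂|·ΔT = 10.6×10⁻⁶ × 145 = 0.001537.
1/(A₁E₁) + 1/(A₂E₂) = 1/(235×113×10³) + 1/(1150×99×10³) = 4.644×10⁻⁸ N⁻¹.
So P = 0.001537 / 4.644×10⁻⁸ = 33.1 kN.
σ_{brass} = P/A₂ = 33100/1150 = 28.78 MPa, compressive.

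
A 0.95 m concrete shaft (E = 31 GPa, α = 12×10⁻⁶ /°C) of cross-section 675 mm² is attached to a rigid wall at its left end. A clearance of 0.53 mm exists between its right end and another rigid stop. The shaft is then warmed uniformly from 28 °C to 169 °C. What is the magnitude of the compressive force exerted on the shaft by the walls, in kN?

P ≈ 23.7 kN

Unrestrained expansion: δ_free = αΔT L = 12×10⁻⁶ × 141 × 950 = 1.607 mm.
This exceeds the 0.53 mm gap, so the wall pushes back. The portion of expansion that must be recovered elastically is δ_free − gap = 1.607 − 0.53 = 1.077 mm.
That suppressed elongation corresponds to σ = E·Δ/L = 31×10³ × 1.077/950 = 35.16 MPa.
Force on the wall = σA = 35.16 × 675 mm² = 23.73 kN.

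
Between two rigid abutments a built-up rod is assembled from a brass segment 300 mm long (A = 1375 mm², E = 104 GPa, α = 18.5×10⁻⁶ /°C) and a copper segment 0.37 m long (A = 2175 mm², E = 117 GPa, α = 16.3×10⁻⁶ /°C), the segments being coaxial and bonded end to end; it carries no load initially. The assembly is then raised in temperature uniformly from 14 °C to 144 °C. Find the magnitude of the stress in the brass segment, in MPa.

With the walls removed the bar would change length by δ_free = Σ αᵢΔT Lᵢ = 18.5×10⁻⁶×130×300 + 16.3×10⁻⁶×130×370 = 1.506 mm.
The walls prevent any net length change, so an axial force P (same in every segment) develops. Compatibility: P · Σ Lᵢ/(AᵢEᵢ) = δ_free.
Σ Lᵢ/(AᵢEᵢ) = 300/(1375×104×10³) + 370/(2175×117×10³) = 3.552×10⁻⁶ mm/N.
So P = 1.506 / 3.552×10⁻⁶ = 423.9 kN, compressive.
σ_{brass} = P / A = 423900 / 1375 = 308.3 MPa.

σ ≈ 308 MPa (compressive)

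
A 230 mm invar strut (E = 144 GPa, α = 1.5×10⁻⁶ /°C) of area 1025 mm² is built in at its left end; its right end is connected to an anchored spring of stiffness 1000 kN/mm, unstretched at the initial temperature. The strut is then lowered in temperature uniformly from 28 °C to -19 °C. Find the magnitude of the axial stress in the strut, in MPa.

σ ≈ 6.18 MPa (tensile)

The unrestrained thermal change is αΔT L = 1.5×10⁻⁶ × 47 × 230 = 0.01622 mm.
With a force P in the spring, the elastic change of the strut is PL/(AE) and that of the spring is P/k; compatibility requires their sum to equal δ_free.
P [ L/(AE) + 1/k ] = δ_free → P [ 230/(1025×144×10³) + 1/(1000×10³) ] = 0.01622.
P = 0.01622 / 2.558×10⁻⁶ = 6338 N.
σ = P/A = 6338/1025 = 6.184 MPa.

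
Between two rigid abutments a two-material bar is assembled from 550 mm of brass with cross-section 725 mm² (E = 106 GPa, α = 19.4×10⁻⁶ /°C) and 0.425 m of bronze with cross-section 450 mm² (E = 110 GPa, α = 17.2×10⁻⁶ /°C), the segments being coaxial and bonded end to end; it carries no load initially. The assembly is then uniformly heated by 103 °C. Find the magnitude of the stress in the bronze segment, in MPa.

With the walls removed the bar would change length by δ_free = Σ αᵢΔT Lᵢ = 19.4×10⁻⁶×103×550 + 17.2×10⁻⁶×103×425 = 1.852 mm.
The walls prevent any net length change, so an axial force P (same in every segment) develops. Compatibility: P · Σ Lᵢ/(AᵢEᵢ) = δ_free.
The series flexibility is Σ Lᵢ/(AᵢEᵢ) = 550/(725×106×10³) + 425/(450×110×10³) = 1.574×10⁻⁵ mm/N.
So P = 1.852 / 1.574×10⁻⁵ = 117.6 kN, compressive.
σ_{bronze} = P / A = 117600 / 450 = 261.4 MPa.

σ ≈ 261 MPa (compressive)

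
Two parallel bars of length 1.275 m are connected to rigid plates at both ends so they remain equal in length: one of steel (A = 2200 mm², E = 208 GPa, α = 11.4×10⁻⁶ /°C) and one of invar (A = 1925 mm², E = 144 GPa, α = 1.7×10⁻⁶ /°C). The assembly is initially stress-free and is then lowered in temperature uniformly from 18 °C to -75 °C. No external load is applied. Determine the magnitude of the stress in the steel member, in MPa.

Equilibrium of a rigid end plate with no external load gives equal and opposite internal forces ±P in the two members. Since α_{steel} > α_{invar}, cooling drives the steel into tension and the invar into compression.
Equating the net (thermal + elastic) strains gives |α₁ − α₂|·ΔT = P·[1/(A₁E₁) + 1/(A₂E₂)].
|α₁ − α₂|·ΔT = 9.7×10⁻⁶ × 93 = 0.0009021.
1/(A₁E₁) + 1/(A₂E₂) = 1/(2200×208×10³) + 1/(1925×144×10³) = 5.793×10⁻⁹ N⁻¹.
So P = 0.0009021 / 5.793×10⁻⁹ = 155.7 kN.
σ_{steel} = P/A₁ = 155700/2200 = 70.79 MPa, tensile.

σ ≈ 70.8 MPa (tensile)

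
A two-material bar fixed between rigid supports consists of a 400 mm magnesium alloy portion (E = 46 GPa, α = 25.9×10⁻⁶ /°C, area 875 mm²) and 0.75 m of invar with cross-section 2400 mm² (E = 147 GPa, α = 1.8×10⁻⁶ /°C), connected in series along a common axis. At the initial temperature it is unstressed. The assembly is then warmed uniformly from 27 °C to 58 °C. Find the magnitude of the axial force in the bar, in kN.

P ≈ 30.1 kN (compressive)

Free thermal expansion of the whole bar: Σ αᵢΔT Lᵢ = 25.9×10⁻⁶×31×400 + 1.8×10⁻⁶×31×750 = 0.363 mm.
The rigid supports impose zero overall length change; the single axial force P common to all segments must satisfy P Σ Lᵢ/(AᵢEᵢ) = δ_free.
Σ Lᵢ/(AᵢEᵢ) = 400/(875×46×10³) + 750/(2400×147×10³) = 1.206×10⁻⁵ mm/N.
P = 0.363 / 1.206×10⁻⁵ = 30090 N = 30.09 kN, compressive.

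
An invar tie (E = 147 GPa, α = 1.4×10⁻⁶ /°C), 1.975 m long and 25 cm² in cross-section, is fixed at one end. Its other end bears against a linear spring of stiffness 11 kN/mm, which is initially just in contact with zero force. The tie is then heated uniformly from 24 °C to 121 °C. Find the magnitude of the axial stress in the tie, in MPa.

σ ≈ 1.11 MPa (compressive)

If the spring were absent the tie would lengthen by αΔT L = 1.4×10⁻⁶ × 97 × 1975 = 0.2682 mm.
Let P be the compressive force at the spring. The tie shortens elastically by PL/(AE) and the spring compresses by P/k; together these equal δ_free.
So P = δ_free / [L/(AE) + 1/k] = 0.2682 / [ 1975/(2500×147×10³) + 1/(11×10³) ].
P = 0.2682 / 9.628×10⁻⁵ = 2786 N.
σ = P/A = 2786/2500 = 1.114 MPa.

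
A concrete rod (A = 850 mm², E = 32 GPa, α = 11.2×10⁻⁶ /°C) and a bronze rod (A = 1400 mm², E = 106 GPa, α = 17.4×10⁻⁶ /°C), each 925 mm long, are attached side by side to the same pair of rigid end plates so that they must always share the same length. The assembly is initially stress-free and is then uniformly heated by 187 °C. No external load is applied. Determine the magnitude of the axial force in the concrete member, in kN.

Equilibrium of a rigid end plate with no external load gives equal and opposite internal forces ±P in the two members. Since α_{bronze} > α_{concrete}, heating drives the bronze into compression and the concrete into tension.
Setting the final lengths equal and cancelling L: (α₁ − α₂)ΔT = P/(A₁E₁) + P/(A₂E₂).
|α₁ − α₂|·ΔT = 6.2×10⁻⁶ × 187 = 0.001159.
1/(A₁E₁) + 1/(A₂E₂) = 1/(850×32×10³) + 1/(1400×106×10³) = 4.35×10⁻⁸ N⁻¹.
So P = 0.001159 / 4.35×10⁻⁸ = 26.65 kN.

P ≈ 26.7 kN (tensile in the concrete)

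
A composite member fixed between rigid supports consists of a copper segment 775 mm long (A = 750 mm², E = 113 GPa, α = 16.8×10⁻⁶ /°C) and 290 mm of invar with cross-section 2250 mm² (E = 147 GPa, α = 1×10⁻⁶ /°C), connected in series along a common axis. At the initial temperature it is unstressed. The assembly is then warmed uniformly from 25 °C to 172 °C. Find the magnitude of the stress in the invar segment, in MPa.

σ ≈ 86.8 MPa (compressive)

Free thermal expansion of the whole bar: Σ αᵢΔT Lᵢ = 16.8×10⁻⁶×147×775 + 1×10⁻⁶×147×290 = 1.957 mm.
The walls prevent any net length change, so an axial force P (same in every segment) develops. Compatibility: P · Σ Lᵢ/(AᵢEᵢ) = δ_free.
Σ Lᵢ/(AᵢEᵢ) = 775/(750×113×10³) + 290/(2250×147×10³) = 1.002×10⁻⁵ mm/N.
Hence P = δ_free / Σ(L/AE) = 1.957/1.002×10⁻⁵ = 195.2 kN (compressive).
σ_{invar} = P / A = 195200 / 2250 = 86.77 MPa.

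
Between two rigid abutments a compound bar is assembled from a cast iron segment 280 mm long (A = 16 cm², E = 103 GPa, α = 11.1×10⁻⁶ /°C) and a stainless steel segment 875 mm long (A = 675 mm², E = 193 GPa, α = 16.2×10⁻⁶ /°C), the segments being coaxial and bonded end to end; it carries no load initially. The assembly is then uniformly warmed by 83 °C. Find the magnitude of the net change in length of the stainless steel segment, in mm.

Free thermal expansion of the whole bar: Σ αᵢΔT Lᵢ = 11.1×10⁻⁶×83×280 + 16.2×10⁻⁶×83×875 = 1.434 mm.
Since the ends are fixed, an axial force P builds up, equal in every segment, with P · Σ Lᵢ/(AᵢEᵢ) = δ_free.
The series flexibility is Σ Lᵢ/(AᵢEᵢ) = 280/(1600×103×10³) + 875/(675×193×10³) = 8.416×10⁻⁶ mm/N.
P = 1.434 / 8.416×10⁻⁶ = 170500 N = 170.5 kN, compressive.
For the stainless steel segment, free thermal change = 16.2×10⁻⁶×83×875 = 1.177 mm and elastic change from P = 170500×875/(675×193×10³) = 1.145 mm; these oppose, so the net change is 0.0316 mm (segment lengthens).

|ΔL| ≈ 0.0316 mm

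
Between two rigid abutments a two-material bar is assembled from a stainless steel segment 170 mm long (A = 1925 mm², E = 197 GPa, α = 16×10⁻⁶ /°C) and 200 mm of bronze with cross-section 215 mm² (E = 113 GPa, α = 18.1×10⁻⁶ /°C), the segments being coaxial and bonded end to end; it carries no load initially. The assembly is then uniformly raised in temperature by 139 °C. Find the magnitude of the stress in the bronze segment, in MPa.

If the supports were absent, the total length change would be Σ αᵢΔT Lᵢ = 16×10⁻⁶×139×170 + 18.1×10⁻⁶×139×200 = 0.8813 mm.
The walls prevent any net length change, so an axial force P (same in every segment) develops. Compatibility: P · Σ Lᵢ/(AᵢEᵢ) = δ_free.
The series flexibility is Σ Lᵢ/(AᵢEᵢ) = 170/(1925×197×10³) + 200/(215×113×10³) = 8.68×10⁻⁶ mm/N.
P = 0.8813 / 8.68×10⁻⁶ = 101500 N = 101.5 kN, compressive.
σ_{bronze} = P / A = 101500 / 215 = 472.2 MPa.

σ ≈ 472 MPa (compressive)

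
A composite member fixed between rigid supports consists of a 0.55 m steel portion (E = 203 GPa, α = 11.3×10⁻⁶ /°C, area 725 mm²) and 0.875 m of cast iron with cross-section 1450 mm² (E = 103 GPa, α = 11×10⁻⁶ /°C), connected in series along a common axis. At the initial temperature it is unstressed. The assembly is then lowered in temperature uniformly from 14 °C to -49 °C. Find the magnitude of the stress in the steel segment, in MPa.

σ ≈ 143 MPa (tensile)

Free thermal contraction of the whole bar: Σ αᵢΔT Lᵢ = 11.3×10⁻⁶×63×550 + 11×10⁻⁶×63×875 = 0.9979 mm.
The rigid supports impose zero overall length change; the single axial force P common to all segments must satisfy P Σ Lᵢ/(AᵢEᵢ) = δ_free.
Σ Lᵢ/(AᵢEᵢ) = 550/(725×203×10³) + 875/(1450×103×10³) = 9.596×10⁻⁶ mm/N.
So P = 0.9979 / 9.596×10⁻⁶ = 104 kN, tensile.
σ_{steel} = P / A = 104000 / 725 = 143.4 MPa.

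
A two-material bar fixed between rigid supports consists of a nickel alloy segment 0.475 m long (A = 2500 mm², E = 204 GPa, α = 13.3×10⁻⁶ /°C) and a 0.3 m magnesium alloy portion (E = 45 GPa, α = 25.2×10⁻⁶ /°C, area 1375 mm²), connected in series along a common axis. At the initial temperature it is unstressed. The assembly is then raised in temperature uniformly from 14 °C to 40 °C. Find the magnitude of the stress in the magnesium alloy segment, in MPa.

If the supports were absent, the total length change would be Σ αᵢΔT Lᵢ = 13.3×10⁻⁶×26×475 + 25.2×10⁻⁶×26×300 = 0.3608 mm.
The rigid supports impose zero overall length change; the single axial force P common to all segments must satisfy P Σ Lᵢ/(AᵢEᵢ) = δ_free.
Σ Lᵢ/(AᵢEᵢ) = 475/(2500×204×10³) + 300/(1375×45×10³) = 5.78×10⁻⁶ mm/N.
Hence P = δ_free / Σ(L/AE) = 0.3608/5.78×10⁻⁶ = 62.43 kN (compressive).
σ_{magnesium alloy} = P / A = 62430 / 1375 = 45.4 MPa.

σ ≈ 45.4 MPa (compressive)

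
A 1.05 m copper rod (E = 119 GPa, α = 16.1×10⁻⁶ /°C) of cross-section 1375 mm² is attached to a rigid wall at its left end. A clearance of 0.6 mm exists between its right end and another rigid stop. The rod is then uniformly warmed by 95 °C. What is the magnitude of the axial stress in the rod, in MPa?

σ ≈ 114 MPa (compressive)

Unrestrained expansion: δ_free = αΔT L = 16.1×10⁻⁶ × 95 × 1050 = 1.606 mm.
The gap closes (δ_free > 0.6 mm) and the wall then resists a further 1.606 − 0.6 = 1.006 mm of expansion.
That suppressed elongation corresponds to σ = E·Δ/L = 119×10³ × 1.006/1050 = 114 MPa.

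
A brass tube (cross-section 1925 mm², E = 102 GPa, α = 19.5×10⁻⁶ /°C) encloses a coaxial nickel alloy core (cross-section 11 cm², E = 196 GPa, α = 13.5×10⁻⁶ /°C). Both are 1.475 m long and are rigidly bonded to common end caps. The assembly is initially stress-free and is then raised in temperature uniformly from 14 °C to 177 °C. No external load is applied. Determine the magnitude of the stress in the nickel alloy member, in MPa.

σ ≈ 91.4 MPa (tensile)

The brass has the larger α, so on heating it would change length more than the nickel alloy if both were free. The rigid plates force a common final length, so the brass is put into compression and the nickel alloy into tension, with equal and opposite forces P (no external load).
Setting the final lengths equal and cancelling L: (α₁ − α₂)ΔT = P/(A₁E₁) + P/(A₂E₂).
|α₁ − α₂|·ΔT = 6×10⁻⁶ × 163 = 0.000978.
1/(A₁E₁) + 1/(A₂E₂) = 1/(1925×102×10³) + 1/(1100×196×10³) = 9.731×10⁻⁹ N⁻¹.
P = 0.000978 / 9.731×10⁻⁹ = 100500 N = 100.5 kN.
σ_{nickel alloy} = P/A₂ = 100500/1100 = 91.37 MPa, tensile.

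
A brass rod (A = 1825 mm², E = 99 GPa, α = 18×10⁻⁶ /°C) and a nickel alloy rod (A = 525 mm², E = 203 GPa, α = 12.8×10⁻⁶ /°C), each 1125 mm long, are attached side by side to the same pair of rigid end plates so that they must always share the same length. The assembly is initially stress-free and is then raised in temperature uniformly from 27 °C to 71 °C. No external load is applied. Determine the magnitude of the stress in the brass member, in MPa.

Equilibrium of a rigid end plate with no external load gives equal and opposite internal forces ±P in the two members. Since α_{brass} > α_{nickel alloy}, heating drives the brass into compression and the nickel alloy into tension.
Equating the net (thermal + elastic) strains gives |α₁ − α₂|·ΔT = P·[1/(A₁E₁) + 1/(A₂E₂)].
|α₁ − α₂|·ΔT = 5.2×10⁻⁶ × 44 = 0.0002288.
1/(A₁E₁) + 1/(A₂E₂) = 1/(1825×99×10³) + 1/(525×203×10³) = 1.492×10⁻⁸ N⁻¹.
P = 0.0002288 / 1.492×10⁻⁸ = 15340 N = 15.34 kN.
σ_{brass} = P/A₁ = 15340/1825 = 8.404 MPa, compressive.

σ ≈ 8.4 MPa (compressive)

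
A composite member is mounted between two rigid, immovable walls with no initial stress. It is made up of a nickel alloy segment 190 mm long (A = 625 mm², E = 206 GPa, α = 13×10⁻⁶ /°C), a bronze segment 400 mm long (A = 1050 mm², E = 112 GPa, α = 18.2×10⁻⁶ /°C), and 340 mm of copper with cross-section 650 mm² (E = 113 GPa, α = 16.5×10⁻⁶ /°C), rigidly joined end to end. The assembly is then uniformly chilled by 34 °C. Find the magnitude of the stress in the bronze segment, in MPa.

Free thermal contraction of the whole bar: Σ αᵢΔT Lᵢ = 13×10⁻⁶×34×190 + 18.2×10⁻⁶×34×400 + 16.5×10⁻⁶×34×340 = 0.5222 mm.
The rigid supports impose zero overall length change; the single axial force P common to all segments must satisfy P Σ Lᵢ/(AᵢEᵢ) = δ_free.
Σ Lᵢ/(AᵢEᵢ) = 190/(625×206×10³) + 400/(1050×112×10³) + 340/(650×113×10³) = 9.506×10⁻⁶ mm/N.
So P = 0.5222 / 9.506×10⁻⁶ = 54.94 kN, tensile.
σ_{bronze} = P / A = 54940 / 1050 = 52.32 MPa.

σ ≈ 52.3 MPa (tensile)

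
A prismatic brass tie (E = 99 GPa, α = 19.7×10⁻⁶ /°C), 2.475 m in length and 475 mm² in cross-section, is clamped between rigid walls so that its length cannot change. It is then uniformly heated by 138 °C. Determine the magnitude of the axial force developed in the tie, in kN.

P ≈ 128 kN (compressive)

Full restraint means ε = 0, so the stress is σ = EαΔT = 99×10³ × 19.7×10⁻⁶ × 138 = 269.1 MPa.
P = AEαΔT = 475 × 99×10³ × 19.7×10⁻⁶ × 138 = 127.8 kN (compressive).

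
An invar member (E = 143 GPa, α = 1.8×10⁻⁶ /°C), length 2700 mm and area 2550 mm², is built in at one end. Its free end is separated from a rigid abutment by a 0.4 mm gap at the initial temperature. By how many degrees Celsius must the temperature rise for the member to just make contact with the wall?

The gap closes when αΔT L = 0.4 mm, since the member is still unstressed at that instant.
So ΔT = g/(αL) = 0.4/(1.8×10⁻⁶ × 2700) = 82.3 °C.

ΔT ≈ 82.3 °C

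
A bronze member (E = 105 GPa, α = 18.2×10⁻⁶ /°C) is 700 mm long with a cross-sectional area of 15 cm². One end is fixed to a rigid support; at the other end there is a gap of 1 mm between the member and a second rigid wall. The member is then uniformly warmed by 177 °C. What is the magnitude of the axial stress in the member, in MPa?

σ ≈ 188 MPa (compressive)

Unrestrained expansion: δ_free = αΔT L = 18.2×10⁻⁶ × 177 × 700 = 2.255 mm.
This exceeds the 1 mm gap, so the wall pushes back. The portion of expansion that must be recovered elastically is δ_free − gap = 2.255 − 1 = 1.255 mm.
So σ = E(δ_free − g)/L = 105×10³ × 1.255/700 = 188.2 MPa.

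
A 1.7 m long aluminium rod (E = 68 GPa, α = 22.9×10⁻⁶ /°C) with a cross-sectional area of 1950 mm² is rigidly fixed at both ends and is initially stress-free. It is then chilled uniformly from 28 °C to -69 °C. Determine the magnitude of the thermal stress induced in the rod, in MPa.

σ ≈ 151 MPa (tensile)

With length fixed, the mechanical strain must cancel the thermal strain αΔT = 22.9×10⁻⁶ × 97 = 2221.3×10⁻⁶.
Hence σ = E·αΔT = 68×10³ × 2221.3×10⁻⁶ = 151 MPa, tensile.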